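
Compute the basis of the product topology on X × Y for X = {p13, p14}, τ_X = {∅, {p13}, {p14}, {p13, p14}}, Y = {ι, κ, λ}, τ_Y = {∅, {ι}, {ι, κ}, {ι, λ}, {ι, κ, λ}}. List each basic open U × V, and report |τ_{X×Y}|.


Basis B = {∅ × ∅, {p13} × {ι}, {p14} × {ι}, {p13} × {ι, κ}, {p13} × {ι, λ}, {p13, p14} × {ι}, {p14} × {ι, κ}, {p14} × {ι, λ}, {p13} × {ι, κ, λ}, {p14} × {ι, κ, λ}, {p13, p14} × {ι, κ}, {p13, p14} × {ι, λ}, {p13, p14} × {ι, κ, λ}}; |τ_{X×Y}| = 25.

Enumerate products U × V with U ∈ τ_X, V ∈ τ_Y (deduplicated):
  ∅ × ∅ = {} (∅)
  {p13} × {ι} = {(p13,ι)}
  {p14} × {ι} = {(p14,ι)}
  {p13} × {ι, κ} = {(p13,ι), (p13,κ)}
  {p13} × {ι, λ} = {(p13,ι), (p13,λ)}
  {p13, p14} × {ι} = {(p13,ι), (p14,ι)}
  {p14} × {ι, κ} = {(p14,ι), (p14,κ)}
  {p14} × {ι, λ} = {(p14,ι), (p14,λ)}
  {p13} × {ι, κ, λ} = {(p13,ι), (p13,κ), (p13,λ)}
  {p14} × {ι, κ, λ} = {(p14,ι), (p14,κ), (p14,λ)}
  {p13, p14} × {ι, κ} = {(p13,ι), (p13,κ), (p14,ι), (p14,κ)}
  {p13, p14} × {ι, λ} = {(p13,ι), (p13,λ), (p14,ι), (p14,λ)}
  {p13, p14} × {ι, κ, λ} = {(p13,ι), (p13,κ), (p13,λ), (p14,ι), (p14,κ), (p14,λ)}
These 13 distinct sets form the basis B.
Close under arbitrary unions to get τ_{X×Y}; counting gives |τ_{X×Y}| = 25.


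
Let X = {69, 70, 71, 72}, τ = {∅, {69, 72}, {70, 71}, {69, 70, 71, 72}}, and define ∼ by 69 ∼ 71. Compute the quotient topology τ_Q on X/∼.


X/∼ = {[69=71], [70], [72]}; |τ_Q| = 2.

Equivalence classes: [69=71], [70], [72].
Quotient map π: X → X/∼ sends 69 ↦ [69=71], 70 ↦ [70], 71 ↦ [69=71], 72 ↦ [72].
For each subset V ⊆ X/∼, compute π^{-1}(V) ⊆ X and check whether π^{-1}(V) ∈ τ. V is open in τ_Q iff π^{-1}(V) ∈ τ.
  V = {}: π^{-1}(V) = ∅ ∈ τ ✓.
  V = {[69=71]}: π^{-1}(V) = {69, 71} ∉ τ ✗.
  V = {[70]}: π^{-1}(V) = {70} ∉ τ ✗.
  V = {[69=71], [70]}: π^{-1}(V) = {69, 70, 71} ∉ τ ✗.
  V = {[72]}: π^{-1}(V) = {72} ∉ τ ✗.
  V = {[69=71], [72]}: π^{-1}(V) = {69, 71, 72} ∉ τ ✗.
  V = {[70], [72]}: π^{-1}(V) = {70, 72} ∉ τ ✗.
  V = {[69=71], [70], [72]}: π^{-1}(V) = {69, 70, 71, 72} ∈ τ ✓.
Open sets in the quotient: τ_Q = {{}, {[69=71], [70], [72]}} (2 elements).


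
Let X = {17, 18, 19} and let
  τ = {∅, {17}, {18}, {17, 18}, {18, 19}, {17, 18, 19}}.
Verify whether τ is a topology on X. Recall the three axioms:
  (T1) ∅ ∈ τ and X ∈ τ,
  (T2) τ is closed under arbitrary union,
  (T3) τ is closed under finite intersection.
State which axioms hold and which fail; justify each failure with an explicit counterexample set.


τ IS a topology on X.

Axiom (T1): ∅ ∈ τ? Yes; X ∈ τ? Yes.
Axiom (T2/T3): check pairwise unions and intersections of members of τ.
All pairwise intersections and unions checked — each lies in τ. Therefore τ satisfies (T1), (T2), (T3): it IS a topology on X.


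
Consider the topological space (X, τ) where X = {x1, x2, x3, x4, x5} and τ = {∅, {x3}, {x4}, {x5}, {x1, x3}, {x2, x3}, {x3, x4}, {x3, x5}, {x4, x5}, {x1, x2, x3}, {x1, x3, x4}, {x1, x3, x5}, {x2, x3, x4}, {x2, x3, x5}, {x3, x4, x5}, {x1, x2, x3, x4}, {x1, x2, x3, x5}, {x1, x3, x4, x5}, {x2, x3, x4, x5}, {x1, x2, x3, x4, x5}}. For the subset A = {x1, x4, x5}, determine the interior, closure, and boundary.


int(A) = {x4, x5}, cl(A) = {x1, x4, x5}, ∂A = {x1}.

Closed sets in (X, τ) are complements of opens:
  closed(X, τ) = {∅, {x1}, {x2}, {x4}, {x5}, {x1, x2}, {x1, x4}, {x1, x5}, {x2, x4}, {x2, x5}, {x4, x5}, {x1, x2, x3}, {x1, x2, x4}, {x1, x2, x5}, {x1, x4, x5}, {x2, x4, x5}, {x1, x2, x3, x4}, {x1, x2, x3, x5}, {x1, x2, x4, x5}, {x1, x2, x3, x4, x5}}.
int(A) = ⋃ {U ∈ τ : U ⊆ A}. Opens contained in A: ∅, {x4}, {x5}, {x4, x5}.
Taking the union of these: int(A) = {x4, x5}.
cl(A) = ⋂ {C closed : A ⊆ C}. Closed sets containing A: {x1, x4, x5}, {x1, x2, x4, x5}, {x1, x2, x3, x4, x5}.
Intersecting these: cl(A) = {x1, x4, x5}.
∂A = cl(A) ∖ int(A) = {x1, x4, x5} ∖ {x4, x5} = {x1}.


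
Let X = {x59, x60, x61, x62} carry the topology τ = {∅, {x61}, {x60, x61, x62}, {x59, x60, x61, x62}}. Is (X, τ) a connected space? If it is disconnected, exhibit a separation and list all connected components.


(X, τ) is connected.

Find clopen sets (U ∈ τ with X ∖ U ∈ τ):
  U = ∅, X ∖ U = {x59, x60, x61, x62} — both open, so U is clopen.
  U = {x59, x60, x61, x62}, X ∖ U = ∅ — both open, so U is clopen.
Only trivial clopens (∅ and X) exist, so (X, τ) is connected.
Compute connected components by grouping points that agree on all clopens:
  component: {x59, x60, x61, x62}


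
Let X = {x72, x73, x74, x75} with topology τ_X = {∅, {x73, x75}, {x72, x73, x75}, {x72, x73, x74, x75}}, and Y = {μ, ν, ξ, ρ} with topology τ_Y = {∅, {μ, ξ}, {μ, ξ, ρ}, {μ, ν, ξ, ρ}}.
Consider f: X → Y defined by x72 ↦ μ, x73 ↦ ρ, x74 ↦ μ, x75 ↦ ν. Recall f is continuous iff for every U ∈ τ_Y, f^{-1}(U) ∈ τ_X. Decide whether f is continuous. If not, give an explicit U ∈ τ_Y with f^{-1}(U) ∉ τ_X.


f is NOT continuous.

Compute f^{-1}(U) for each U ∈ τ_Y:
  U = ∅: f^{-1}(U) = ∅ ∈ τ_X ✓.
  U = {μ, ξ}: f^{-1}(U) = {x72, x74} ∉ τ_X ✗.
  U = {μ, ξ, ρ}: f^{-1}(U) = {x72, x73, x74} ∉ τ_X ✗.
  U = {μ, ν, ξ, ρ}: f^{-1}(U) = {x72, x73, x74, x75} ∈ τ_X ✓.
Found U = {μ, ξ} with f^{-1}(U) = {x72, x74} not in τ_X. Therefore f is NOT continuous.


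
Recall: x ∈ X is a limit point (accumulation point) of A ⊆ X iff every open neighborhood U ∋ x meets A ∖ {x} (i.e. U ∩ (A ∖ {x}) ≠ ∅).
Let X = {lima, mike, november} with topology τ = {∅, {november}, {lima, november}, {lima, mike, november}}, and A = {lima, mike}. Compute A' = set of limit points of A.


A' = {mike}

For each x ∈ X, list the open sets U ∈ τ with x ∈ U, then check whether U ∩ (A ∖ {x}) ≠ ∅ for every such U.
  x = lima: open {lima, november} ∋ x has {lima, november} ∩ (A ∖ {lima}) = ∅, so x is NOT a limit point.
  x = mike: opens ∋ x are {lima, mike, november}; each meets A ∖ {mike}, so x IS a limit point.
  x = november: open {november} ∋ x has {november} ∩ (A ∖ {november}) = ∅, so x is NOT a limit point.
Collecting: A' = {mike}.


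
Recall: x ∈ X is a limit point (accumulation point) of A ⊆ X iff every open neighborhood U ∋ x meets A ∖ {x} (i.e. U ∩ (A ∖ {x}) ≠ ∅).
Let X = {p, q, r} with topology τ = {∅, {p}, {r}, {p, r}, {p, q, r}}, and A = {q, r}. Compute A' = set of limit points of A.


A' = {q}

For each x ∈ X, list the open sets U ∈ τ with x ∈ U, then check whether U ∩ (A ∖ {x}) ≠ ∅ for every such U.
  x = p: open {p} ∋ x has {p} ∩ (A ∖ {p}) = ∅, so x is NOT a limit point.
  x = q: opens ∋ x are {p, q, r}; each meets A ∖ {q}, so x IS a limit point.
  x = r: open {r} ∋ x has {r} ∩ (A ∖ {r}) = ∅, so x is NOT a limit point.
Collecting: A' = {q}.


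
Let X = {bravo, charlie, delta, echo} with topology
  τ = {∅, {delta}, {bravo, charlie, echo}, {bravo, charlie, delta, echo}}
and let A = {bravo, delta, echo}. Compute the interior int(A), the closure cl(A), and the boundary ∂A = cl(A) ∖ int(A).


int(A) = {delta}, cl(A) = {bravo, charlie, delta, echo}, ∂A = {bravo, charlie, echo}.

Closed sets in (X, τ) are complements of opens:
  closed(X, τ) = {∅, {delta}, {bravo, charlie, echo}, {bravo, charlie, delta, echo}}.
int(A) = ⋃ {U ∈ τ : U ⊆ A}. Opens contained in A: ∅, {delta}.
Taking the union of these: int(A) = {delta}.
cl(A) = ⋂ {C closed : A ⊆ C}. Closed sets containing A: {bravo, charlie, delta, echo}.
Intersecting these: cl(A) = {bravo, charlie, delta, echo}.
∂A = cl(A) ∖ int(A) = {bravo, charlie, delta, echo} ∖ {delta} = {bravo, charlie, echo}.


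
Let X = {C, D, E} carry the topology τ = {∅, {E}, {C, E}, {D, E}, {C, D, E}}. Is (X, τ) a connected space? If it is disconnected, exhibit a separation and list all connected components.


(X, τ) is connected.

Find clopen sets (U ∈ τ with X ∖ U ∈ τ):
  U = ∅, X ∖ U = {C, D, E} — both open, so U is clopen.
  U = {C, D, E}, X ∖ U = ∅ — both open, so U is clopen.
Only trivial clopens (∅ and X) exist, so (X, τ) is connected.
Compute connected components by grouping points that agree on all clopens:
  component: {C, D, E}


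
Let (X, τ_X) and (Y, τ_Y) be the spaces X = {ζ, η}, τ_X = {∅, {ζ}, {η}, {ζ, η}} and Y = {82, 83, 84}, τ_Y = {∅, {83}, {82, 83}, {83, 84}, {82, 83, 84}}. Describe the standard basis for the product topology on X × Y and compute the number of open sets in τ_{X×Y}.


Basis B = {∅ × ∅, {ζ} × {83}, {η} × {83}, {ζ} × {82, 83}, {ζ} × {83, 84}, {ζ, η} × {83}, {η} × {82, 83}, {η} × {83, 84}, {ζ} × {82, 83, 84}, {η} × {82, 83, 84}, {ζ, η} × {82, 83}, {ζ, η} × {83, 84}, {ζ, η} × {82, 83, 84}}; |τ_{X×Y}| = 25.

Enumerate products U × V with U ∈ τ_X, V ∈ τ_Y (deduplicated):
  ∅ × ∅ = {} (∅)
  {ζ} × {83} = {(ζ,83)}
  {η} × {83} = {(η,83)}
  {ζ} × {82, 83} = {(ζ,82), (ζ,83)}
  {ζ} × {83, 84} = {(ζ,83), (ζ,84)}
  {ζ, η} × {83} = {(ζ,83), (η,83)}
  {η} × {82, 83} = {(η,82), (η,83)}
  {η} × {83, 84} = {(η,83), (η,84)}
  {ζ} × {82, 83, 84} = {(ζ,82), (ζ,83), (ζ,84)}
  {η} × {82, 83, 84} = {(η,82), (η,83), (η,84)}
  {ζ, η} × {82, 83} = {(ζ,82), (ζ,83), (η,82), (η,83)}
  {ζ, η} × {83, 84} = {(ζ,83), (ζ,84), (η,83), (η,84)}
  {ζ, η} × {82, 83, 84} = {(ζ,82), (ζ,83), (ζ,84), (η,82), (η,83), (η,84)}
These 13 distinct sets form the basis B.
Close under arbitrary unions to get τ_{X×Y}; counting gives |τ_{X×Y}| = 25.


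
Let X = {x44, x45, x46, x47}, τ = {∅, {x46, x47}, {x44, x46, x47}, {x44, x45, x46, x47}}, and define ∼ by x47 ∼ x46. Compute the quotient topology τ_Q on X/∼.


X/∼ = {[x44], [x45], [x46=x47]}; |τ_Q| = 4.

Equivalence classes: [x44], [x45], [x46=x47].
Quotient map π: X → X/∼ sends x44 ↦ [x44], x45 ↦ [x45], x46 ↦ [x46=x47], x47 ↦ [x46=x47].
For each subset V ⊆ X/∼, compute π^{-1}(V) ⊆ X and check whether π^{-1}(V) ∈ τ. V is open in τ_Q iff π^{-1}(V) ∈ τ.
  V = {}: π^{-1}(V) = ∅ ∈ τ ✓.
  V = {[x44]}: π^{-1}(V) = {x44} ∉ τ ✗.
  V = {[x45]}: π^{-1}(V) = {x45} ∉ τ ✗.
  V = {[x44], [x45]}: π^{-1}(V) = {x44, x45} ∉ τ ✗.
  V = {[x46=x47]}: π^{-1}(V) = {x46, x47} ∈ τ ✓.
  V = {[x44], [x46=x47]}: π^{-1}(V) = {x44, x46, x47} ∈ τ ✓.
  V = {[x45], [x46=x47]}: π^{-1}(V) = {x45, x46, x47} ∉ τ ✗.
  V = {[x44], [x45], [x46=x47]}: π^{-1}(V) = {x44, x45, x46, x47} ∈ τ ✓.
Open sets in the quotient: τ_Q = {{}, {[x46=x47]}, {[x44], [x46=x47]}, {[x44], [x45], [x46=x47]}} (4 elements).


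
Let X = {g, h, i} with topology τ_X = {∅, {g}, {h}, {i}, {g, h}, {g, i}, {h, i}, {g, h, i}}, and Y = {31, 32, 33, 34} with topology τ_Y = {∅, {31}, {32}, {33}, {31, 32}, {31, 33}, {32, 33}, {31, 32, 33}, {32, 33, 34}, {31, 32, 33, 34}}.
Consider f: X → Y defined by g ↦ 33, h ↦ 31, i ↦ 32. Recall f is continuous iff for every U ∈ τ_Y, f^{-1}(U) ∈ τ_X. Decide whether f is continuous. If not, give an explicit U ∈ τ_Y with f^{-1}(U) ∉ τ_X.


f IS continuous.

Compute f^{-1}(U) for each U ∈ τ_Y:
  U = ∅: f^{-1}(U) = ∅ ∈ τ_X ✓.
  U = {31}: f^{-1}(U) = {h} ∈ τ_X ✓.
  U = {32}: f^{-1}(U) = {i} ∈ τ_X ✓.
  U = {33}: f^{-1}(U) = {g} ∈ τ_X ✓.
  U = {31, 32}: f^{-1}(U) = {h, i} ∈ τ_X ✓.
  U = {31, 33}: f^{-1}(U) = {g, h} ∈ τ_X ✓.
  U = {32, 33}: f^{-1}(U) = {g, i} ∈ τ_X ✓.
  U = {31, 32, 33}: f^{-1}(U) = {g, h, i} ∈ τ_X ✓.
  U = {32, 33, 34}: f^{-1}(U) = {g, i} ∈ τ_X ✓.
  U = {31, 32, 33, 34}: f^{-1}(U) = {g, h, i} ∈ τ_X ✓.
Every preimage lies in τ_X, so f IS continuous.


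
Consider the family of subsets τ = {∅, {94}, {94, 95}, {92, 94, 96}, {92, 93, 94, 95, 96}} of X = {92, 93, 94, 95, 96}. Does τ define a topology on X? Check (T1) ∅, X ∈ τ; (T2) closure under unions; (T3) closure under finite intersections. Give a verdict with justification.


τ is NOT a topology on X.

Axiom (T1): ∅ ∈ τ? Yes; X ∈ τ? Yes.
Axiom (T2/T3): check pairwise unions and intersections of members of τ.
Counterexample for (T2): {94, 95} ∪ {92, 94, 96} = {92, 94, 95, 96} ∉ τ. Therefore τ is NOT a topology.


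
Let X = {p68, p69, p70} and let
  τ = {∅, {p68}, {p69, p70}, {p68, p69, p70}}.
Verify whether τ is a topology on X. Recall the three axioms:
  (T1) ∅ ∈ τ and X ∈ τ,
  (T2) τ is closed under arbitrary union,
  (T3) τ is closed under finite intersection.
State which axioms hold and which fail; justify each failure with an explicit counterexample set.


τ IS a topology on X.

Axiom (T1): ∅ ∈ τ? Yes; X ∈ τ? Yes.
Axiom (T2/T3): check pairwise unions and intersections of members of τ.
All pairwise intersections and unions checked — each lies in τ. Therefore τ satisfies (T1), (T2), (T3): it IS a topology on X.


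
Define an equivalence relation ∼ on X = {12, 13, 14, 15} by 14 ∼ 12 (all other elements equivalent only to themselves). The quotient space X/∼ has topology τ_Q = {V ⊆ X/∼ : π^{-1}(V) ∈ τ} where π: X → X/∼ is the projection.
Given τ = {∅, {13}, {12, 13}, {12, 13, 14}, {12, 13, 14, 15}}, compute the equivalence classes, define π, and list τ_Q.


X/∼ = {[12=14], [13], [15]}; |τ_Q| = 4.

Equivalence classes: [12=14], [13], [15].
Quotient map π: X → X/∼ sends 12 ↦ [12=14], 13 ↦ [13], 14 ↦ [12=14], 15 ↦ [15].
For each subset V ⊆ X/∼, compute π^{-1}(V) ⊆ X and check whether π^{-1}(V) ∈ τ. V is open in τ_Q iff π^{-1}(V) ∈ τ.
  V = {}: π^{-1}(V) = ∅ ∈ τ ✓.
  V = {[12=14]}: π^{-1}(V) = {12, 14} ∉ τ ✗.
  V = {[13]}: π^{-1}(V) = {13} ∈ τ ✓.
  V = {[12=14], [13]}: π^{-1}(V) = {12, 13, 14} ∈ τ ✓.
  V = {[15]}: π^{-1}(V) = {15} ∉ τ ✗.
  V = {[12=14], [15]}: π^{-1}(V) = {12, 14, 15} ∉ τ ✗.
  V = {[13], [15]}: π^{-1}(V) = {13, 15} ∉ τ ✗.
  V = {[12=14], [13], [15]}: π^{-1}(V) = {12, 13, 14, 15} ∈ τ ✓.
Open sets in the quotient: τ_Q = {{}, {[13]}, {[12=14], [13]}, {[12=14], [13], [15]}} (4 elements).


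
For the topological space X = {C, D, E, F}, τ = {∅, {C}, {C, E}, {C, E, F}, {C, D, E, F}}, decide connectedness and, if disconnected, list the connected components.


(X, τ) is connected.

Find clopen sets (U ∈ τ with X ∖ U ∈ τ):
  U = ∅, X ∖ U = {C, D, E, F} — both open, so U is clopen.
  U = {C, D, E, F}, X ∖ U = ∅ — both open, so U is clopen.
Only trivial clopens (∅ and X) exist, so (X, τ) is connected.
Compute connected components by grouping points that agree on all clopens:
  component: {C, D, E, F}


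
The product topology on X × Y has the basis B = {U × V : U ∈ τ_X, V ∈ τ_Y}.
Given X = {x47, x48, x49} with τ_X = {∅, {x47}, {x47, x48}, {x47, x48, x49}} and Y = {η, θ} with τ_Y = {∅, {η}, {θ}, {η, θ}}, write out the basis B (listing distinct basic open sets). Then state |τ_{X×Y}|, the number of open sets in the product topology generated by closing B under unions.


Basis B = {∅ × ∅, {x47} × {η}, {x47} × {θ}, {x47} × {η, θ}, {x47, x48} × {η}, {x47, x48} × {θ}, {x47, x48, x49} × {η}, {x47, x48, x49} × {θ}, {x47, x48} × {η, θ}, {x47, x48, x49} × {η, θ}}; |τ_{X×Y}| = 16.

Enumerate products U × V with U ∈ τ_X, V ∈ τ_Y (deduplicated):
  ∅ × ∅ = {} (∅)
  {x47} × {η} = {(x47,η)}
  {x47} × {θ} = {(x47,θ)}
  {x47} × {η, θ} = {(x47,η), (x47,θ)}
  {x47, x48} × {η} = {(x47,η), (x48,η)}
  {x47, x48} × {θ} = {(x47,θ), (x48,θ)}
  {x47, x48, x49} × {η} = {(x47,η), (x48,η), (x49,η)}
  {x47, x48, x49} × {θ} = {(x47,θ), (x48,θ), (x49,θ)}
  {x47, x48} × {η, θ} = {(x47,η), (x47,θ), (x48,η), (x48,θ)}
  {x47, x48, x49} × {η, θ} = {(x47,η), (x47,θ), (x48,η), (x48,θ), (x49,η), (x49,θ)}
These 10 distinct sets form the basis B.
Close under arbitrary unions to get τ_{X×Y}; counting gives |τ_{X×Y}| = 16.


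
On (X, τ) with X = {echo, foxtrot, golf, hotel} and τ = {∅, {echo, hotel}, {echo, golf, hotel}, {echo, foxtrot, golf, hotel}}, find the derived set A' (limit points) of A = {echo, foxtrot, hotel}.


A' = {echo, foxtrot, golf, hotel}

For each x ∈ X, list the open sets U ∈ τ with x ∈ U, then check whether U ∩ (A ∖ {x}) ≠ ∅ for every such U.
  x = echo: opens ∋ x are {echo, hotel}, {echo, golf, hotel}, {echo, foxtrot, golf, hotel}; each meets A ∖ {echo}, so x IS a limit point.
  x = foxtrot: opens ∋ x are {echo, foxtrot, golf, hotel}; each meets A ∖ {foxtrot}, so x IS a limit point.
  x = golf: opens ∋ x are {echo, golf, hotel}, {echo, foxtrot, golf, hotel}; each meets A ∖ {golf}, so x IS a limit point.
  x = hotel: opens ∋ x are {echo, hotel}, {echo, golf, hotel}, {echo, foxtrot, golf, hotel}; each meets A ∖ {hotel}, so x IS a limit point.
Collecting: A' = {echo, foxtrot, golf, hotel}.


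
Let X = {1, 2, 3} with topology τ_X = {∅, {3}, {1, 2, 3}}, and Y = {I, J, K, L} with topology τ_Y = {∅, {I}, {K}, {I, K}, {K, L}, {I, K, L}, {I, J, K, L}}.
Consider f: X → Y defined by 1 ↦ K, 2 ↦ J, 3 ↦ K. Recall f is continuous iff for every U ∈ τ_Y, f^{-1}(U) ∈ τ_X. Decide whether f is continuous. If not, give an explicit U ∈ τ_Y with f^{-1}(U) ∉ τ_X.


f is NOT continuous.

Compute f^{-1}(U) for each U ∈ τ_Y:
  U = ∅: f^{-1}(U) = ∅ ∈ τ_X ✓.
  U = {I}: f^{-1}(U) = ∅ ∈ τ_X ✓.
  U = {K}: f^{-1}(U) = {1, 3} ∉ τ_X ✗.
  U = {I, K}: f^{-1}(U) = {1, 3} ∉ τ_X ✗.
  U = {K, L}: f^{-1}(U) = {1, 3} ∉ τ_X ✗.
  U = {I, K, L}: f^{-1}(U) = {1, 3} ∉ τ_X ✗.
  U = {I, J, K, L}: f^{-1}(U) = {1, 2, 3} ∈ τ_X ✓.
Found U = {K} with f^{-1}(U) = {1, 3} not in τ_X. Therefore f is NOT continuous.


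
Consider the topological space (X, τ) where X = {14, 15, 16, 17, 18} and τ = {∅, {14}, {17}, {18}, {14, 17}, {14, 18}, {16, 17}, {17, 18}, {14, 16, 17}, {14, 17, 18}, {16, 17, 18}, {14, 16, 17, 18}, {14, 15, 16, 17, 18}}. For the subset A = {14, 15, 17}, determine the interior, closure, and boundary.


int(A) = {14, 17}, cl(A) = {14, 15, 16, 17}, ∂A = {15, 16}.

Closed sets in (X, τ) are complements of opens:
  closed(X, τ) = {∅, {15}, {14, 15}, {15, 16}, {15, 18}, {14, 15, 16}, {14, 15, 18}, {15, 16, 17}, {15, 16, 18}, {14, 15, 16, 17}, {14, 15, 16, 18}, {15, 16, 17, 18}, {14, 15, 16, 17, 18}}.
int(A) = ⋃ {U ∈ τ : U ⊆ A}. Opens contained in A: ∅, {14}, {17}, {14, 17}.
Taking the union of these: int(A) = {14, 17}.
cl(A) = ⋂ {C closed : A ⊆ C}. Closed sets containing A: {14, 15, 16, 17}, {14, 15, 16, 17, 18}.
Intersecting these: cl(A) = {14, 15, 16, 17}.
∂A = cl(A) ∖ int(A) = {14, 15, 16, 17} ∖ {14, 17} = {15, 16}.


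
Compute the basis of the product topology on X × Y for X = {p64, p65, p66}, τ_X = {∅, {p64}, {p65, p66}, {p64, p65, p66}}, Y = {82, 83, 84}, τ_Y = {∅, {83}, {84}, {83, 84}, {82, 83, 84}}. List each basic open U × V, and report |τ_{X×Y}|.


Basis B = {∅ × ∅, {p64} × {83}, {p64} × {84}, {p64} × {83, 84}, {p65, p66} × {83}, {p65, p66} × {84}, {p64} × {82, 83, 84}, {p64, p65, p66} × {83}, {p64, p65, p66} × {84}, {p65, p66} × {83, 84}, {p64, p65, p66} × {83, 84}, {p65, p66} × {82, 83, 84}, {p64, p65, p66} × {82, 83, 84}}; |τ_{X×Y}| = 25.

Enumerate products U × V with U ∈ τ_X, V ∈ τ_Y (deduplicated):
  ∅ × ∅ = {} (∅)
  {p64} × {83} = {(p64,83)}
  {p64} × {84} = {(p64,84)}
  {p64} × {83, 84} = {(p64,83), (p64,84)}
  {p65, p66} × {83} = {(p65,83), (p66,83)}
  {p65, p66} × {84} = {(p65,84), (p66,84)}
  {p64} × {82, 83, 84} = {(p64,82), (p64,83), (p64,84)}
  {p64, p65, p66} × {83} = {(p64,83), (p65,83), (p66,83)}
  {p64, p65, p66} × {84} = {(p64,84), (p65,84), (p66,84)}
  {p65, p66} × {83, 84} = {(p65,83), (p65,84), (p66,83), (p66,84)}
  {p64, p65, p66} × {83, 84} = {(p64,83), (p64,84), (p65,83), (p65,84), (p66,83), (p66,84)}
  {p65, p66} × {82, 83, 84} = {(p65,82), (p65,83), (p65,84), (p66,82), (p66,83), (p66,84)}
  {p64, p65, p66} × {82, 83, 84} = {(p64,82), (p64,83), (p64,84), (p65,82), (p65,83), (p65,84), (p66,82), (p66,83), (p66,84)}
These 13 distinct sets form the basis B.
Close under arbitrary unions to get τ_{X×Y}; counting gives |τ_{X×Y}| = 25.


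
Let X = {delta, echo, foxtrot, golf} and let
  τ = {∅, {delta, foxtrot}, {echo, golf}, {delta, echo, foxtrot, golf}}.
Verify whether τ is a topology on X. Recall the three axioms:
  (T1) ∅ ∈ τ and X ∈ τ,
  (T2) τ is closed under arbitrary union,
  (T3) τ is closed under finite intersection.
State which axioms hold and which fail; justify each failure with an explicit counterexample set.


τ IS a topology on X.

Axiom (T1): ∅ ∈ τ? Yes; X ∈ τ? Yes.
Axiom (T2/T3): check pairwise unions and intersections of members of τ.
All pairwise intersections and unions checked — each lies in τ. Therefore τ satisfies (T1), (T2), (T3): it IS a topology on X.


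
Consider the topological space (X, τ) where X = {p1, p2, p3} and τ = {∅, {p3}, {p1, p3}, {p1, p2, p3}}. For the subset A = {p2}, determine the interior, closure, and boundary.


int(A) = ∅, cl(A) = {p2}, ∂A = {p2}.

Closed sets in (X, τ) are complements of opens:
  closed(X, τ) = {∅, {p2}, {p1, p2}, {p1, p2, p3}}.
int(A) = ⋃ {U ∈ τ : U ⊆ A}. Opens contained in A: ∅.
Taking the union of these: int(A) = ∅.
cl(A) = ⋂ {C closed : A ⊆ C}. Closed sets containing A: {p2}, {p1, p2}, {p1, p2, p3}.
Intersecting these: cl(A) = {p2}.
∂A = cl(A) ∖ int(A) = {p2} ∖ ∅ = {p2}.


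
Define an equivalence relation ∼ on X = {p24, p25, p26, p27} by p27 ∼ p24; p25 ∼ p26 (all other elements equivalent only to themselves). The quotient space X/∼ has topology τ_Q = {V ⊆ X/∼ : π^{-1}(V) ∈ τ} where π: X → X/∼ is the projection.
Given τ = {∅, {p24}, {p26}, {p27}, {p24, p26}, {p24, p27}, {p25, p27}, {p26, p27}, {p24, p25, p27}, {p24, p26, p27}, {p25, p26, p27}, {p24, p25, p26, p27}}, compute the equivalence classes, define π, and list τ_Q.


X/∼ = {[p24=p27], [p25=p26]}; |τ_Q| = 3.

Equivalence classes: [p24=p27], [p25=p26].
Quotient map π: X → X/∼ sends p24 ↦ [p24=p27], p25 ↦ [p25=p26], p26 ↦ [p25=p26], p27 ↦ [p24=p27].
For each subset V ⊆ X/∼, compute π^{-1}(V) ⊆ X and check whether π^{-1}(V) ∈ τ. V is open in τ_Q iff π^{-1}(V) ∈ τ.
  V = {}: π^{-1}(V) = ∅ ∈ τ ✓.
  V = {[p24=p27]}: π^{-1}(V) = {p24, p27} ∈ τ ✓.
  V = {[p25=p26]}: π^{-1}(V) = {p25, p26} ∉ τ ✗.
  V = {[p24=p27], [p25=p26]}: π^{-1}(V) = {p24, p25, p26, p27} ∈ τ ✓.
Open sets in the quotient: τ_Q = {{}, {[p24=p27]}, {[p24=p27], [p25=p26]}} (3 elements).


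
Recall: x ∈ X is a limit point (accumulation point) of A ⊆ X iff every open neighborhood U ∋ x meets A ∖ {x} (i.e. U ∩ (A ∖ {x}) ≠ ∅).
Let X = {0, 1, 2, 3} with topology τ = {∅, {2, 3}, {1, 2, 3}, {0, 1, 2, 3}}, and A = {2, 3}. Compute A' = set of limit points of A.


A' = {0, 1, 2, 3}

For each x ∈ X, list the open sets U ∈ τ with x ∈ U, then check whether U ∩ (A ∖ {x}) ≠ ∅ for every such U.
  x = 0: opens ∋ x are {0, 1, 2, 3}; each meets A ∖ {0}, so x IS a limit point.
  x = 1: opens ∋ x are {1, 2, 3}, {0, 1, 2, 3}; each meets A ∖ {1}, so x IS a limit point.
  x = 2: opens ∋ x are {2, 3}, {1, 2, 3}, {0, 1, 2, 3}; each meets A ∖ {2}, so x IS a limit point.
  x = 3: opens ∋ x are {2, 3}, {1, 2, 3}, {0, 1, 2, 3}; each meets A ∖ {3}, so x IS a limit point.
Collecting: A' = {0, 1, 2, 3}.


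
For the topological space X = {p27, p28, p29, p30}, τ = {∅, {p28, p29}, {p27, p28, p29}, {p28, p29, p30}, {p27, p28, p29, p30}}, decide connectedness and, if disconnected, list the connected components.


(X, τ) is connected.

Find clopen sets (U ∈ τ with X ∖ U ∈ τ):
  U = ∅, X ∖ U = {p27, p28, p29, p30} — both open, so U is clopen.
  U = {p27, p28, p29, p30}, X ∖ U = ∅ — both open, so U is clopen.
Only trivial clopens (∅ and X) exist, so (X, τ) is connected.
Compute connected components by grouping points that agree on all clopens:
  component: {p27, p28, p29, p30}


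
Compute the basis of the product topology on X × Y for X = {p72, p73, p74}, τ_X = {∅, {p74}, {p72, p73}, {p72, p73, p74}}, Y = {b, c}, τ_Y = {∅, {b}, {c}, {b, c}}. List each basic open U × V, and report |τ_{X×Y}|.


Basis B = {∅ × ∅, {p74} × {b}, {p74} × {c}, {p72, p73} × {b}, {p72, p73} × {c}, {p74} × {b, c}, {p72, p73, p74} × {b}, {p72, p73, p74} × {c}, {p72, p73} × {b, c}, {p72, p73, p74} × {b, c}}; |τ_{X×Y}| = 16.

Enumerate products U × V with U ∈ τ_X, V ∈ τ_Y (deduplicated):
  ∅ × ∅ = {} (∅)
  {p74} × {b} = {(p74,b)}
  {p74} × {c} = {(p74,c)}
  {p72, p73} × {b} = {(p72,b), (p73,b)}
  {p72, p73} × {c} = {(p72,c), (p73,c)}
  {p74} × {b, c} = {(p74,b), (p74,c)}
  {p72, p73, p74} × {b} = {(p72,b), (p73,b), (p74,b)}
  {p72, p73, p74} × {c} = {(p72,c), (p73,c), (p74,c)}
  {p72, p73} × {b, c} = {(p72,b), (p72,c), (p73,b), (p73,c)}
  {p72, p73, p74} × {b, c} = {(p72,b), (p72,c), (p73,b), (p73,c), (p74,b), (p74,c)}
These 10 distinct sets form the basis B.
Close under arbitrary unions to get τ_{X×Y}; counting gives |τ_{X×Y}| = 16.


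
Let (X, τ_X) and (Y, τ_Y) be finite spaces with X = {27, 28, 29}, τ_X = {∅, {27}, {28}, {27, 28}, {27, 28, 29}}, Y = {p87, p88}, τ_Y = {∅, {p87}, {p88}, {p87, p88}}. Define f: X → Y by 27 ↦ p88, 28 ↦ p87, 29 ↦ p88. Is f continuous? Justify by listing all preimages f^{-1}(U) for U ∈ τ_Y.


f is NOT continuous.

Compute f^{-1}(U) for each U ∈ τ_Y:
  U = ∅: f^{-1}(U) = ∅ ∈ τ_X ✓.
  U = {p87}: f^{-1}(U) = {28} ∈ τ_X ✓.
  U = {p88}: f^{-1}(U) = {27, 29} ∉ τ_X ✗.
  U = {p87, p88}: f^{-1}(U) = {27, 28, 29} ∈ τ_X ✓.
Found U = {p88} with f^{-1}(U) = {27, 29} not in τ_X. Therefore f is NOT continuous.


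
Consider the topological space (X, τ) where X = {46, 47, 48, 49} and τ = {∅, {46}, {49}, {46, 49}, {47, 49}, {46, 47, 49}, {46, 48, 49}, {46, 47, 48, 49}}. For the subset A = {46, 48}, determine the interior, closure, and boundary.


int(A) = {46}, cl(A) = {46, 48}, ∂A = {48}.

Closed sets in (X, τ) are complements of opens:
  closed(X, τ) = {∅, {47}, {48}, {46, 48}, {47, 48}, {46, 47, 48}, {47, 48, 49}, {46, 47, 48, 49}}.
int(A) = ⋃ {U ∈ τ : U ⊆ A}. Opens contained in A: ∅, {46}.
Taking the union of these: int(A) = {46}.
cl(A) = ⋂ {C closed : A ⊆ C}. Closed sets containing A: {46, 48}, {46, 47, 48}, {46, 47, 48, 49}.
Intersecting these: cl(A) = {46, 48}.
∂A = cl(A) ∖ int(A) = {46, 48} ∖ {46} = {48}.


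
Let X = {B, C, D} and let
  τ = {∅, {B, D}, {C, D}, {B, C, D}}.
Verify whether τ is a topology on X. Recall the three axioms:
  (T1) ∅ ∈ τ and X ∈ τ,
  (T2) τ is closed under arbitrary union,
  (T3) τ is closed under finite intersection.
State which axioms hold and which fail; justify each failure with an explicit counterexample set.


τ is NOT a topology on X.

Axiom (T1): ∅ ∈ τ? Yes; X ∈ τ? Yes.
Axiom (T2/T3): check pairwise unions and intersections of members of τ.
Counterexample for (T3): {B, D} ∩ {C, D} = {D} ∉ τ. Therefore τ is NOT a topology.


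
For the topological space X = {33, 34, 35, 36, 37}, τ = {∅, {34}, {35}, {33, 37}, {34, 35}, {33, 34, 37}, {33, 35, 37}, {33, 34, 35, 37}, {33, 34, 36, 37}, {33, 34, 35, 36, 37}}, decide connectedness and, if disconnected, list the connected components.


(X, τ) is disconnected; components = [{35}, {33, 34, 36, 37}].

Find clopen sets (U ∈ τ with X ∖ U ∈ τ):
  U = ∅, X ∖ U = {33, 34, 35, 36, 37} — both open, so U is clopen.
  U = {35}, X ∖ U = {33, 34, 36, 37} — both open, so U is clopen.
  U = {33, 34, 36, 37}, X ∖ U = {35} — both open, so U is clopen.
  U = {33, 34, 35, 36, 37}, X ∖ U = ∅ — both open, so U is clopen.
Nontrivial clopen(s) exist: e.g. {33, 34, 36, 37}. So (X, τ) is disconnected.
Compute connected components by grouping points that agree on all clopens:
  component: {35}
  component: {33, 34, 36, 37}


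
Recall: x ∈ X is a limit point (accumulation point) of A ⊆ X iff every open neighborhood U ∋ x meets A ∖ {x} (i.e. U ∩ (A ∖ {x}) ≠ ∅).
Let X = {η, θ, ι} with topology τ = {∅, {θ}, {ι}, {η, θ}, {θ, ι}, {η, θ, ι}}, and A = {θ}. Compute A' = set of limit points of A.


A' = {η}

For each x ∈ X, list the open sets U ∈ τ with x ∈ U, then check whether U ∩ (A ∖ {x}) ≠ ∅ for every such U.
  x = η: opens ∋ x are {η, θ}, {η, θ, ι}; each meets A ∖ {η}, so x IS a limit point.
  x = θ: open {θ} ∋ x has {θ} ∩ (A ∖ {θ}) = ∅, so x is NOT a limit point.
  x = ι: open {ι} ∋ x has {ι} ∩ (A ∖ {ι}) = ∅, so x is NOT a limit point.
Collecting: A' = {η}.


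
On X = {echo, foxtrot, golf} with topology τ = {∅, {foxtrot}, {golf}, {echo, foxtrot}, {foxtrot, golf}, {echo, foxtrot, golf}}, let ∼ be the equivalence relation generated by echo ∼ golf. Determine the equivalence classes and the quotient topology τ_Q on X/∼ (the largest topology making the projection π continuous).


X/∼ = {[echo=golf], [foxtrot]}; |τ_Q| = 3.

Equivalence classes: [echo=golf], [foxtrot].
Quotient map π: X → X/∼ sends echo ↦ [echo=golf], foxtrot ↦ [foxtrot], golf ↦ [echo=golf].
For each subset V ⊆ X/∼, compute π^{-1}(V) ⊆ X and check whether π^{-1}(V) ∈ τ. V is open in τ_Q iff π^{-1}(V) ∈ τ.
  V = {}: π^{-1}(V) = ∅ ∈ τ ✓.
  V = {[echo=golf]}: π^{-1}(V) = {echo, golf} ∉ τ ✗.
  V = {[foxtrot]}: π^{-1}(V) = {foxtrot} ∈ τ ✓.
  V = {[echo=golf], [foxtrot]}: π^{-1}(V) = {echo, foxtrot, golf} ∈ τ ✓.
Open sets in the quotient: τ_Q = {{}, {[foxtrot]}, {[echo=golf], [foxtrot]}} (3 elements).


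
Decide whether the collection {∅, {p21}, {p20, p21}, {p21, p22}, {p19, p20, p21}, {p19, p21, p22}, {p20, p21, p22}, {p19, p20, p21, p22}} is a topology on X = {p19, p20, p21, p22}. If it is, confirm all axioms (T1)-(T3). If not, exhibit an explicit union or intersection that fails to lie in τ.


τ is NOT a topology on X.

Axiom (T1): ∅ ∈ τ? Yes; X ∈ τ? Yes.
Axiom (T2/T3): check pairwise unions and intersections of members of τ.
Counterexample for (T3): {p19, p20, p21} ∩ {p19, p21, p22} = {p19, p21} ∉ τ. Therefore τ is NOT a topology.


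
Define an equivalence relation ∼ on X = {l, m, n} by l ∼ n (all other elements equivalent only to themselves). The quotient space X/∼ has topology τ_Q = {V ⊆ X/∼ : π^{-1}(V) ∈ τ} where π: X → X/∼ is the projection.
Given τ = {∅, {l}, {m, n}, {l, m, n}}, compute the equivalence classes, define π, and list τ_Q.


X/∼ = {[l=n], [m]}; |τ_Q| = 2.

Equivalence classes: [l=n], [m].
Quotient map π: X → X/∼ sends l ↦ [l=n], m ↦ [m], n ↦ [l=n].
For each subset V ⊆ X/∼, compute π^{-1}(V) ⊆ X and check whether π^{-1}(V) ∈ τ. V is open in τ_Q iff π^{-1}(V) ∈ τ.
  V = {}: π^{-1}(V) = ∅ ∈ τ ✓.
  V = {[l=n]}: π^{-1}(V) = {l, n} ∉ τ ✗.
  V = {[m]}: π^{-1}(V) = {m} ∉ τ ✗.
  V = {[l=n], [m]}: π^{-1}(V) = {l, m, n} ∈ τ ✓.
Open sets in the quotient: τ_Q = {{}, {[l=n], [m]}} (2 elements).


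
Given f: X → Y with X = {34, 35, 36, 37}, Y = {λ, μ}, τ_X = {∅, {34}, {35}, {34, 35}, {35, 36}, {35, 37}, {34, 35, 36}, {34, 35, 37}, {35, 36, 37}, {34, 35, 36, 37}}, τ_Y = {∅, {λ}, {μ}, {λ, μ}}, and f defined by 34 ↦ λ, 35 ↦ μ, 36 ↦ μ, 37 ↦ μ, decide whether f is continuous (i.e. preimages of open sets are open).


f IS continuous.

Compute f^{-1}(U) for each U ∈ τ_Y:
  U = ∅: f^{-1}(U) = ∅ ∈ τ_X ✓.
  U = {λ}: f^{-1}(U) = {34} ∈ τ_X ✓.
  U = {μ}: f^{-1}(U) = {35, 36, 37} ∈ τ_X ✓.
  U = {λ, μ}: f^{-1}(U) = {34, 35, 36, 37} ∈ τ_X ✓.
Every preimage lies in τ_X, so f IS continuous.


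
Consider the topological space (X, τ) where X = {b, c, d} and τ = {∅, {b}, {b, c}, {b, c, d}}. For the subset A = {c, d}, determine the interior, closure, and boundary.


int(A) = ∅, cl(A) = {c, d}, ∂A = {c, d}.

Closed sets in (X, τ) are complements of opens:
  closed(X, τ) = {∅, {d}, {c, d}, {b, c, d}}.
int(A) = ⋃ {U ∈ τ : U ⊆ A}. Opens contained in A: ∅.
Taking the union of these: int(A) = ∅.
cl(A) = ⋂ {C closed : A ⊆ C}. Closed sets containing A: {c, d}, {b, c, d}.
Intersecting these: cl(A) = {c, d}.
∂A = cl(A) ∖ int(A) = {c, d} ∖ ∅ = {c, d}.


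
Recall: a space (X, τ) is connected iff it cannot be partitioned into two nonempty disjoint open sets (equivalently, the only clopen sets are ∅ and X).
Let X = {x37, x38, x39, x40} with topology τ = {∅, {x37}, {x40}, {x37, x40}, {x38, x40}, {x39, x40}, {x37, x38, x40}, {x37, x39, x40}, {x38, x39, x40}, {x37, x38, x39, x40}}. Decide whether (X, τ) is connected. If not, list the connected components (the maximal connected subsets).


(X, τ) is disconnected; components = [{x37}, {x38, x39, x40}].

Find clopen sets (U ∈ τ with X ∖ U ∈ τ):
  U = ∅, X ∖ U = {x37, x38, x39, x40} — both open, so U is clopen.
  U = {x37}, X ∖ U = {x38, x39, x40} — both open, so U is clopen.
  U = {x38, x39, x40}, X ∖ U = {x37} — both open, so U is clopen.
  U = {x37, x38, x39, x40}, X ∖ U = ∅ — both open, so U is clopen.
Nontrivial clopen(s) exist: e.g. {x38, x39, x40}. So (X, τ) is disconnected.
Compute connected components by grouping points that agree on all clopens:
  component: {x37}
  component: {x38, x39, x40}


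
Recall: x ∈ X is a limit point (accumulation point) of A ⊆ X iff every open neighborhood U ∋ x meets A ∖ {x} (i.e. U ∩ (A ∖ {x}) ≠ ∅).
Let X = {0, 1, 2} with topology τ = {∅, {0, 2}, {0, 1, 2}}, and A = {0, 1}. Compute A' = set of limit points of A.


A' = {1, 2}

For each x ∈ X, list the open sets U ∈ τ with x ∈ U, then check whether U ∩ (A ∖ {x}) ≠ ∅ for every such U.
  x = 0: open {0, 2} ∋ x has {0, 2} ∩ (A ∖ {0}) = ∅, so x is NOT a limit point.
  x = 1: opens ∋ x are {0, 1, 2}; each meets A ∖ {1}, so x IS a limit point.
  x = 2: opens ∋ x are {0, 2}, {0, 1, 2}; each meets A ∖ {2}, so x IS a limit point.
Collecting: A' = {1, 2}.


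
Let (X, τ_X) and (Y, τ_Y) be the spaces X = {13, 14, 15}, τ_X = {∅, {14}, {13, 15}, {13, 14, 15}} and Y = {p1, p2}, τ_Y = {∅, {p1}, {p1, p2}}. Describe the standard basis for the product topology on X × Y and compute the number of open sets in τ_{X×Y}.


Basis B = {∅ × ∅, {14} × {p1}, {13, 15} × {p1}, {14} × {p1, p2}, {13, 14, 15} × {p1}, {13, 15} × {p1, p2}, {13, 14, 15} × {p1, p2}}; |τ_{X×Y}| = 9.

Enumerate products U × V with U ∈ τ_X, V ∈ τ_Y (deduplicated):
  ∅ × ∅ = {} (∅)
  {14} × {p1} = {(14,p1)}
  {13, 15} × {p1} = {(13,p1), (15,p1)}
  {14} × {p1, p2} = {(14,p1), (14,p2)}
  {13, 14, 15} × {p1} = {(13,p1), (14,p1), (15,p1)}
  {13, 15} × {p1, p2} = {(13,p1), (13,p2), (15,p1), (15,p2)}
  {13, 14, 15} × {p1, p2} = {(13,p1), (13,p2), (14,p1), (14,p2), (15,p1), (15,p2)}
These 7 distinct sets form the basis B.
Close under arbitrary unions to get τ_{X×Y}; counting gives |τ_{X×Y}| = 9.


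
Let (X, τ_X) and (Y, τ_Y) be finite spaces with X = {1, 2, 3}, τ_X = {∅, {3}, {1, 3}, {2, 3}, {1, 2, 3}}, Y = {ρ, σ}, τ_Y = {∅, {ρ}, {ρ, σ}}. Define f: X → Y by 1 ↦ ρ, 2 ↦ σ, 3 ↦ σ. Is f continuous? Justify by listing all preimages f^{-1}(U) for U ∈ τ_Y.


f is NOT continuous.

Compute f^{-1}(U) for each U ∈ τ_Y:
  U = ∅: f^{-1}(U) = ∅ ∈ τ_X ✓.
  U = {ρ}: f^{-1}(U) = {1} ∉ τ_X ✗.
  U = {ρ, σ}: f^{-1}(U) = {1, 2, 3} ∈ τ_X ✓.
Found U = {ρ} with f^{-1}(U) = {1} not in τ_X. Therefore f is NOT continuous.


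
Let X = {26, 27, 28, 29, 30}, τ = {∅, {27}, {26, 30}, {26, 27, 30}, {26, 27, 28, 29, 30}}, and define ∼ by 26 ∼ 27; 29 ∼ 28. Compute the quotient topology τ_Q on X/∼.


X/∼ = {[26=27], [28=29], [30]}; |τ_Q| = 3.

Equivalence classes: [26=27], [28=29], [30].
Quotient map π: X → X/∼ sends 26 ↦ [26=27], 27 ↦ [26=27], 28 ↦ [28=29], 29 ↦ [28=29], 30 ↦ [30].
For each subset V ⊆ X/∼, compute π^{-1}(V) ⊆ X and check whether π^{-1}(V) ∈ τ. V is open in τ_Q iff π^{-1}(V) ∈ τ.
  V = {}: π^{-1}(V) = ∅ ∈ τ ✓.
  V = {[26=27]}: π^{-1}(V) = {26, 27} ∉ τ ✗.
  V = {[28=29]}: π^{-1}(V) = {28, 29} ∉ τ ✗.
  V = {[26=27], [28=29]}: π^{-1}(V) = {26, 27, 28, 29} ∉ τ ✗.
  V = {[30]}: π^{-1}(V) = {30} ∉ τ ✗.
  V = {[26=27], [30]}: π^{-1}(V) = {26, 27, 30} ∈ τ ✓.
  V = {[28=29], [30]}: π^{-1}(V) = {28, 29, 30} ∉ τ ✗.
  V = {[26=27], [28=29], [30]}: π^{-1}(V) = {26, 27, 28, 29, 30} ∈ τ ✓.
Open sets in the quotient: τ_Q = {{}, {[26=27], [30]}, {[26=27], [28=29], [30]}} (3 elements).


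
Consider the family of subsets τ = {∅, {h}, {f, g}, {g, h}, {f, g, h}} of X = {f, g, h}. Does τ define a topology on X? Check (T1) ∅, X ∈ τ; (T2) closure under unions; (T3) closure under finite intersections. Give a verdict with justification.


τ is NOT a topology on X.

Axiom (T1): ∅ ∈ τ? Yes; X ∈ τ? Yes.
Axiom (T2/T3): check pairwise unions and intersections of members of τ.
Counterexample for (T3): {f, g} ∩ {g, h} = {g} ∉ τ. Therefore τ is NOT a topology.


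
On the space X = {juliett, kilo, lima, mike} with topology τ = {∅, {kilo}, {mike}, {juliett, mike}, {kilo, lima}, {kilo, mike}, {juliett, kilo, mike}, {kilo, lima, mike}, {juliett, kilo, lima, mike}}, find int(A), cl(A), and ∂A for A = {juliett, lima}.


int(A) = ∅, cl(A) = {juliett, lima}, ∂A = {juliett, lima}.

Closed sets in (X, τ) are complements of opens:
  closed(X, τ) = {∅, {juliett}, {lima}, {juliett, lima}, {juliett, mike}, {kilo, lima}, {juliett, kilo, lima}, {juliett, lima, mike}, {juliett, kilo, lima, mike}}.
int(A) = ⋃ {U ∈ τ : U ⊆ A}. Opens contained in A: ∅.
Taking the union of these: int(A) = ∅.
cl(A) = ⋂ {C closed : A ⊆ C}. Closed sets containing A: {juliett, lima}, {juliett, kilo, lima}, {juliett, lima, mike}, {juliett, kilo, lima, mike}.
Intersecting these: cl(A) = {juliett, lima}.
∂A = cl(A) ∖ int(A) = {juliett, lima} ∖ ∅ = {juliett, lima}.


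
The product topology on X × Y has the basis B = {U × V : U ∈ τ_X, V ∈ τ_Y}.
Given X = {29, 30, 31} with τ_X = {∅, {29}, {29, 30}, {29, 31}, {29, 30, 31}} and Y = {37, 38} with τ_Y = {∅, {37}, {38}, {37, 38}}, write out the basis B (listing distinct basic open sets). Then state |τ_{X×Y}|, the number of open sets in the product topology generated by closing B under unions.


Basis B = {∅ × ∅, {29} × {37}, {29} × {38}, {29} × {37, 38}, {29, 30} × {37}, {29, 31} × {37}, {29, 30} × {38}, {29, 31} × {38}, {29, 30, 31} × {37}, {29, 30, 31} × {38}, {29, 30} × {37, 38}, {29, 31} × {37, 38}, {29, 30, 31} × {37, 38}}; |τ_{X×Y}| = 25.

Enumerate products U × V with U ∈ τ_X, V ∈ τ_Y (deduplicated):
  ∅ × ∅ = {} (∅)
  {29} × {37} = {(29,37)}
  {29} × {38} = {(29,38)}
  {29} × {37, 38} = {(29,37), (29,38)}
  {29, 30} × {37} = {(29,37), (30,37)}
  {29, 31} × {37} = {(29,37), (31,37)}
  {29, 30} × {38} = {(29,38), (30,38)}
  {29, 31} × {38} = {(29,38), (31,38)}
  {29, 30, 31} × {37} = {(29,37), (30,37), (31,37)}
  {29, 30, 31} × {38} = {(29,38), (30,38), (31,38)}
  {29, 30} × {37, 38} = {(29,37), (29,38), (30,37), (30,38)}
  {29, 31} × {37, 38} = {(29,37), (29,38), (31,37), (31,38)}
  {29, 30, 31} × {37, 38} = {(29,37), (29,38), (30,37), (30,38), (31,37), (31,38)}
These 13 distinct sets form the basis B.
Close under arbitrary unions to get τ_{X×Y}; counting gives |τ_{X×Y}| = 25.


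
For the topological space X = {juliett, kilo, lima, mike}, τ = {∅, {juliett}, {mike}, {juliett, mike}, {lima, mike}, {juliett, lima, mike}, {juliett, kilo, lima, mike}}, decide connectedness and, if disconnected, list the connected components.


(X, τ) is connected.

Find clopen sets (U ∈ τ with X ∖ U ∈ τ):
  U = ∅, X ∖ U = {juliett, kilo, lima, mike} — both open, so U is clopen.
  U = {juliett, kilo, lima, mike}, X ∖ U = ∅ — both open, so U is clopen.
Only trivial clopens (∅ and X) exist, so (X, τ) is connected.
Compute connected components by grouping points that agree on all clopens:
  component: {juliett, kilo, lima, mike}
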